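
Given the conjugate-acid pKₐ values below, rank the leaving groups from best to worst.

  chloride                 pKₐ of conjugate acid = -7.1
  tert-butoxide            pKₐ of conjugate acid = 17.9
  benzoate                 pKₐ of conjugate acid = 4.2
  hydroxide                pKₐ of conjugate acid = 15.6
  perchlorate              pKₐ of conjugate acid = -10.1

Lower conjugate-acid pKₐ ⇒ weaker base ⇒ better leaving group.
Sorting by the given values: perchlorate (-10.1), chloride (-7.1), benzoate (4.2), hydroxide (15.6), tert-butoxide (17.9).

perchlorate > chloride > benzoate > hydroxide > tert-butoxide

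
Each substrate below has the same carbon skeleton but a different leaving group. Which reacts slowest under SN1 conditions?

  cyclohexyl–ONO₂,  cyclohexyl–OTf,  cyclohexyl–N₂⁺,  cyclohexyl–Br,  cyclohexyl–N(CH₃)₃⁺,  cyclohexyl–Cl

cyclohexyl–N(CH₃)₃⁺

Identical carbon frameworks mean the comparison reduces to leaving-group quality.
A good leaving group is a weak base: the lower the pKₐ of its conjugate acid, the more readily it departs.
cyclohexyl–N₂⁺ loses N₂: no meaningful conjugate acid; N₂ departs as an exceptionally stable neutral molecule
cyclohexyl–OTf loses OTf⁻: pKₐ(CF₃SO₃H (triflic acid)) ≈ -14
cyclohexyl–Br loses Br⁻: pKₐ(HBr) ≈ -9
cyclohexyl–Cl loses Cl⁻: pKₐ(HCl) ≈ -7
cyclohexyl–ONO₂ loses NO₃⁻: pKₐ(HNO₃) ≈ -1.3
cyclohexyl–N(CH₃)₃⁺ loses NR'₃: pKₐ(R'₃NH⁺) ≈ 10.7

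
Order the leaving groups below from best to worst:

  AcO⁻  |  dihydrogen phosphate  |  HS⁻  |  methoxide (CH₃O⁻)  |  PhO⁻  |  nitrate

nitrate > dihydrogen phosphate > AcO⁻ > HS⁻ > PhO⁻ > methoxide (CH₃O⁻)

The more stable X⁻ (or X) is on its own — i.e. the weaker a base it is — the better a leaving group it makes.
nitrate: pKₐ(HNO₃) ≈ -1.3
dihydrogen phosphate: pKₐ(H₃PO₄) ≈ 2.1
AcO⁻: pKₐ(CH₃COOH) ≈ 4.8
HS⁻: pKₐ(H₂S) ≈ 7
PhO⁻: pKₐ(C₆H₅OH (phenol)) ≈ 10
methoxide (CH₃O⁻): pKₐ(CH₃OH) ≈ 15.5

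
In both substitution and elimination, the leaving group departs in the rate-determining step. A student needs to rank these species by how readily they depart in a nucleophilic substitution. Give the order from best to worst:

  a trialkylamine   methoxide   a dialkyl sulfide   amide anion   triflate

triflate > a dialkyl sulfide > a trialkylamine > methoxide > amide anion

The more stable X⁻ (or X) is on its own — i.e. the weaker a base it is — the better a leaving group it makes.
triflate: pKₐ(CF₃SO₃H (triflic acid)) ≈ -14
a dialkyl sulfide: pKₐ(R'₂SH⁺) ≈ -7
a trialkylamine: pKₐ(R'₃NH⁺) ≈ 10.7
methoxide: pKₐ(CH₃OH) ≈ 15.5
amide anion: pKₐ(NH₃) ≈ 38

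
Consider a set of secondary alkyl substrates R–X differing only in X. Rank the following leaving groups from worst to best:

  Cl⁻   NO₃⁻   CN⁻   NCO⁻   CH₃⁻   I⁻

CH₃⁻ < CN⁻ < NCO⁻ < NO₃⁻ < Cl⁻ < I⁻

I⁻: pKₐ(HI) ≈ -10
Cl⁻: pKₐ(HCl) ≈ -7
NO₃⁻: pKₐ(HNO₃) ≈ -1.3
NCO⁻: pKₐ(HOCN) ≈ 3.5
CN⁻: pKₐ(HCN) ≈ 9.2
CH₃⁻: pKₐ(CH₄) ≈ 48
The question asks for worst first, so the sequence is read in increasing leaving-group ability.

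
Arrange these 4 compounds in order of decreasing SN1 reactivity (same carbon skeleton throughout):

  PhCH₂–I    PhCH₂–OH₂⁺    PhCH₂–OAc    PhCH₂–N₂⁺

PhCH₂–N₂⁺ > PhCH₂–I > PhCH₂–OH₂⁺ > PhCH₂–OAc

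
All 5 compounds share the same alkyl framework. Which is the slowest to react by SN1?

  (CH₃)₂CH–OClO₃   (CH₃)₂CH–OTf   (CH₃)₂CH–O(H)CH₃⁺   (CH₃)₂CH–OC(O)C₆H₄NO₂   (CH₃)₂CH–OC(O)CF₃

(CH₃)₂CH–OC(O)C₆H₄NO₂

Same R in every case — rank the leaving groups.
Leaving-group ability tracks the stability of the departed species; conjugate-acid pKₐ is the usual yardstick (lower pKₐ → better LG).
(CH₃)₂CH–OTf loses OTf⁻: pKₐ(CF₃SO₃H (triflic acid)) ≈ -14
(CH₃)₂CH–OClO₃ loses ClO₄⁻: pKₐ(HClO₄) ≈ -10
(CH₃)₂CH–O(H)CH₃⁺ loses R'OH: pKₐ(R'OH₂⁺) ≈ -2.4
(CH₃)₂CH–OC(O)CF₃ loses CF₃COO⁻: pKₐ(CF₃COOH) ≈ 0.2
(CH₃)₂CH–OC(O)C₆H₄NO₂ loses p-O₂N–C₆H₄–COO⁻: pKₐ(p-nitrobenzoic acid) ≈ 3.4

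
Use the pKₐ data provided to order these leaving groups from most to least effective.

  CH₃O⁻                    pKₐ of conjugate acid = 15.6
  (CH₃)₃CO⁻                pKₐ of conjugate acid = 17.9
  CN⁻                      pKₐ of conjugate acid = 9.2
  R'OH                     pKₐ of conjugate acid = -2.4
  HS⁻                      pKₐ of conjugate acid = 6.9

R'OH > HS⁻ > CN⁻ > CH₃O⁻ > (CH₃)₃CO⁻

Lower conjugate-acid pKₐ ⇒ weaker base ⇒ better leaving group.
Sorting by the given values: R'OH (-2.4), HS⁻ (6.9), CN⁻ (9.2), CH₃O⁻ (15.6), (CH₃)₃CO⁻ (17.9).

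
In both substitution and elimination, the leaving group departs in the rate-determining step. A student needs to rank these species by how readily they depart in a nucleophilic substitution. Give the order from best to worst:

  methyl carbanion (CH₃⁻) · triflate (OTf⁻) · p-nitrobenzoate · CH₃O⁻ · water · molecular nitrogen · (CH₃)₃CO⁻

molecular nitrogen: no meaningful conjugate acid; N₂ departs as an exceptionally stable neutral molecule
triflate (OTf⁻): pKₐ(CF₃SO₃H (triflic acid)) ≈ -14 — charge spread over three oxygens and a CF₃ group; the premier leaving group in synthesis
water: pKₐ(H₃O⁺) ≈ -1.7 — neutral; leaves from a protonated alcohol (R–OH₂⁺)
p-nitrobenzoate: pKₐ(p-nitrobenzoic acid) ≈ 3.4 — electron-withdrawing nitro group stabilises the carboxylate
CH₃O⁻: pKₐ(CH₃OH) ≈ 15.5 — strong base; alkoxides do not leave unassisted
(CH₃)₃CO⁻: pKₐ(t-BuOH) ≈ 18 — bulky, strongly basic alkoxide
methyl carbanion (CH₃⁻): pKₐ(CH₄) ≈ 48

molecular nitrogen > triflate (OTf⁻) > water > p-nitrobenzoate > CH₃O⁻ > (CH₃)₃CO⁻ > methyl carbanion (CH₃⁻)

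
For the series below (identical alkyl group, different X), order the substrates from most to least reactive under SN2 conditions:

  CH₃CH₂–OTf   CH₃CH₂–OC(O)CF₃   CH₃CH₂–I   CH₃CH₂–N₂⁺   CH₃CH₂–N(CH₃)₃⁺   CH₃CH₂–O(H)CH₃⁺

CH₃CH₂–N₂⁺ > CH₃CH₂–OTf > CH₃CH₂–I > CH₃CH₂–O(H)CH₃⁺ > CH₃CH₂–OC(O)CF₃ > CH₃CH₂–N(CH₃)₃⁺

With the same alkyl group throughout, only the leaving group differentiates the rates.
A good leaving group is a weak base: the lower the pKₐ of its conjugate acid, the more readily it departs.
CH₃CH₂–N₂⁺ loses N₂: no meaningful conjugate acid; N₂ departs as an exceptionally stable neutral molecule
CH₃CH₂–OTf loses OTf⁻: pKₐ(CF₃SO₃H (triflic acid)) ≈ -14
CH₃CH₂–I loses I⁻: pKₐ(HI) ≈ -10
CH₃CH₂–O(H)CH₃⁺ loses R'OH: pKₐ(R'OH₂⁺) ≈ -2.4
CH₃CH₂–OC(O)CF₃ loses CF₃COO⁻: pKₐ(CF₃COOH) ≈ 0.2
CH₃CH₂–N(CH₃)₃⁺ loses NR'₃: pKₐ(R'₃NH⁺) ≈ 10.7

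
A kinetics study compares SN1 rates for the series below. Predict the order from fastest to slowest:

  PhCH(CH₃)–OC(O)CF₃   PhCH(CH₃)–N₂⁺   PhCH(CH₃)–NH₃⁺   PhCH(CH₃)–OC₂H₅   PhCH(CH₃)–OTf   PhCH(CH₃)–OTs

PhCH(CH₃)–N₂⁺ > PhCH(CH₃)–OTf > PhCH(CH₃)–OTs > PhCH(CH₃)–OC(O)CF₃ > PhCH(CH₃)–NH₃⁺ > PhCH(CH₃)–OC₂H₅

Identical carbon frameworks mean the comparison reduces to leaving-group quality.
Leaving-group ability tracks the stability of the departed species; conjugate-acid pKₐ is the usual yardstick (lower pKₐ → better LG).
PhCH(CH₃)–N₂⁺ loses N₂: no meaningful conjugate acid; N₂ departs as an exceptionally stable neutral molecule
PhCH(CH₃)–OTf loses OTf⁻: pKₐ(CF₃SO₃H (triflic acid)) ≈ -14
PhCH(CH₃)–OTs loses OTs⁻: pKₐ(p-CH₃C₆H₄SO₃H (TsOH)) ≈ -2.8
PhCH(CH₃)–OC(O)CF₃ loses CF₃COO⁻: pKₐ(CF₃COOH) ≈ 0.2
PhCH(CH₃)–NH₃⁺ loses NH₃: pKₐ(NH₄⁺) ≈ 9.2
PhCH(CH₃)–OC₂H₅ loses CH₃CH₂O⁻: pKₐ(CH₃CH₂OH) ≈ 16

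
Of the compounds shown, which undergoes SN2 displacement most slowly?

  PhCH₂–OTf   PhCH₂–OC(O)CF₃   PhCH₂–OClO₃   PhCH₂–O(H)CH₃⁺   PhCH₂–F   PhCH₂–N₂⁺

PhCH₂–F

The skeletons are identical, so relative rate is governed entirely by leaving-group ability.
Rank by basicity of the departing species: weakest base leaves most easily.
PhCH₂–N₂⁺ loses N₂: no meaningful conjugate acid; N₂ departs as an exceptionally stable neutral molecule
PhCH₂–OTf loses OTf⁻: pKₐ(CF₃SO₃H (triflic acid)) ≈ -14
PhCH₂–OClO₃ loses ClO₄⁻: pKₐ(HClO₄) ≈ -10
PhCH₂–O(H)CH₃⁺ loses R'OH: pKₐ(R'OH₂⁺) ≈ -2.4
PhCH₂–OC(O)CF₃ loses CF₃COO⁻: pKₐ(CF₃COOH) ≈ 0.2
PhCH₂–F loses F⁻: pKₐ(HF) ≈ 3.2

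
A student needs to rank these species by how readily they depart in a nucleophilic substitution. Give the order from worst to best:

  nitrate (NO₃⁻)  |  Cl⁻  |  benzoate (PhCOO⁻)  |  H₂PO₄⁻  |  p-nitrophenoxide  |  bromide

A good leaving group is a weak base: the lower the pKₐ of its conjugate acid, the more readily it departs.
bromide: pKₐ(HBr) ≈ -9
Cl⁻: pKₐ(HCl) ≈ -7
nitrate (NO₃⁻): pKₐ(HNO₃) ≈ -1.3
H₂PO₄⁻: pKₐ(H₃PO₄) ≈ 2.1
benzoate (PhCOO⁻): pKₐ(C₆H₅COOH) ≈ 4.2
p-nitrophenoxide: pKₐ(p-nitrophenol) ≈ 7.2
Listed from poorest to best leaving group as asked.

p-nitrophenoxide < benzoate (PhCOO⁻) < H₂PO₄⁻ < nitrate (NO₃⁻) < Cl⁻ < bromide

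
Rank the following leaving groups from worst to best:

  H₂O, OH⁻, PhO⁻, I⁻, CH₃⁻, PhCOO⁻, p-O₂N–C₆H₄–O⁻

CH₃⁻ < OH⁻ < PhO⁻ < p-O₂N–C₆H₄–O⁻ < PhCOO⁻ < H₂O < I⁻

A good leaving group is a weak base: the lower the pKₐ of its conjugate acid, the more readily it departs.
I⁻: pKₐ(HI) ≈ -10 — large, highly polarisable; very weak base
H₂O: pKₐ(H₃O⁺) ≈ -1.7 — neutral; leaves from a protonated alcohol (R–OH₂⁺)
PhCOO⁻: pKₐ(C₆H₅COOH) ≈ 4.2 — aryl carboxylate
p-O₂N–C₆H₄–O⁻: pKₐ(p-nitrophenol) ≈ 7.2 — nitro group delocalises the charge; the classic chromogenic LG
PhO⁻: pKₐ(C₆H₅OH (phenol)) ≈ 10
OH⁻: pKₐ(H₂O) ≈ 15.7 — strong base; essentially never leaves without prior activation
CH₃⁻: pKₐ(CH₄) ≈ 48 — unstabilised carbanion; the worst conceivable leaving group
Listed from poorest to best leaving group as asked.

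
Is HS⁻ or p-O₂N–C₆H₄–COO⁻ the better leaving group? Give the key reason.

p-O₂N–C₆H₄–COO⁻

p-O₂N–C₆H₄–COO⁻ is the better leaving group.
pKₐ(p-nitrobenzoic acid) ≈ 3.4 versus pKₐ(H₂S) ≈ 7: p-O₂N–C₆H₄–COO⁻ is the much weaker base.
Electron-withdrawing nitro group stabilises the carboxylate.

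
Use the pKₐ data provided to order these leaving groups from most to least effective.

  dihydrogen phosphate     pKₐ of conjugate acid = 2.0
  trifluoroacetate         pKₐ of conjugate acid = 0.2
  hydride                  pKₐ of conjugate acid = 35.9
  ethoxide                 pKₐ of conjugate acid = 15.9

trifluoroacetate > dihydrogen phosphate > ethoxide > hydride

Lower conjugate-acid pKₐ ⇒ weaker base ⇒ better leaving group.
Sorting by the given values: trifluoroacetate (0.2), dihydrogen phosphate (2.0), ethoxide (15.9), hydride (35.9).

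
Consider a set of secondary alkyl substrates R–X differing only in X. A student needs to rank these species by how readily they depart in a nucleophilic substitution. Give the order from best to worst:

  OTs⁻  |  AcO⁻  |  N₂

The more stable X⁻ (or X) is on its own — i.e. the weaker a base it is — the better a leaving group it makes.
N₂: no meaningful conjugate acid; N₂ departs as an exceptionally stable neutral molecule
OTs⁻: pKₐ(p-CH₃C₆H₄SO₃H (TsOH)) ≈ -2.8
AcO⁻: pKₐ(CH₃COOH) ≈ 4.8 — resonance-stabilised but still a weak base

N₂ > OTs⁻ > AcO⁻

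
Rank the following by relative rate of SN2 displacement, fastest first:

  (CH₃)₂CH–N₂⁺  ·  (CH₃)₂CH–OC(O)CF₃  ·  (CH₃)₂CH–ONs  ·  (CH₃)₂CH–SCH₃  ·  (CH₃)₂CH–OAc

(CH₃)₂CH–N₂⁺ > (CH₃)₂CH–ONs > (CH₃)₂CH–OC(O)CF₃ > (CH₃)₂CH–OAc > (CH₃)₂CH–SCH₃

With the same alkyl group throughout, only the leaving group differentiates the rates.
The more stable X⁻ (or X) is on its own — i.e. the weaker a base it is — the better a leaving group it makes.
(CH₃)₂CH–N₂⁺ loses N₂: no meaningful conjugate acid; N₂ departs as an exceptionally stable neutral molecule
(CH₃)₂CH–ONs loses ONs⁻: pKₐ(p-O₂NC₆H₄SO₃H) ≈ -3.5
(CH₃)₂CH–OC(O)CF₃ loses CF₃COO⁻: pKₐ(CF₃COOH) ≈ 0.2
(CH₃)₂CH–OAc loses AcO⁻: pKₐ(CH₃COOH) ≈ 4.8
(CH₃)₂CH–SCH₃ loses RS⁻: pKₐ(RSH (a thiol)) ≈ 10.5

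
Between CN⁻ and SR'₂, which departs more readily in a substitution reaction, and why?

SR'₂

SR'₂ is the better leaving group.
pKₐ(R'₂SH⁺) ≈ -7 versus pKₐ(HCN) ≈ 9.2: SR'₂ is the much weaker base.
Neutral; leaves from a sulfonium salt (R–SR'₂⁺).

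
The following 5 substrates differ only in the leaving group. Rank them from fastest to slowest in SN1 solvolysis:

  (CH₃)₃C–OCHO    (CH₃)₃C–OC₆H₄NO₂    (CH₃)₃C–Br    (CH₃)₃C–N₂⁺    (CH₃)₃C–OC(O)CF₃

(CH₃)₃C–N₂⁺ > (CH₃)₃C–Br > (CH₃)₃C–OC(O)CF₃ > (CH₃)₃C–OCHO > (CH₃)₃C–OC₆H₄NO₂

The skeletons are identical, so relative rate is governed entirely by leaving-group ability.
A good leaving group is a weak base: the lower the pKₐ of its conjugate acid, the more readily it departs.
(CH₃)₃C–N₂⁺ loses N₂: no meaningful conjugate acid; N₂ departs as an exceptionally stable neutral molecule
(CH₃)₃C–Br loses Br⁻: pKₐ(HBr) ≈ -9
(CH₃)₃C–OC(O)CF₃ loses CF₃COO⁻: pKₐ(CF₃COOH) ≈ 0.2
(CH₃)₃C–OCHO loses HCOO⁻: pKₐ(HCOOH) ≈ 3.8
(CH₃)₃C–OC₆H₄NO₂ loses p-O₂N–C₆H₄–O⁻: pKₐ(p-nitrophenol) ≈ 7.2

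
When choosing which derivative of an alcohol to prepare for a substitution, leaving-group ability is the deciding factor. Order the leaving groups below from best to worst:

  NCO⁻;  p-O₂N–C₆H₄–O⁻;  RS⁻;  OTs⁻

A good leaving group is a weak base: the lower the pKₐ of its conjugate acid, the more readily it departs.
OTs⁻: pKₐ(p-CH₃C₆H₄SO₃H (TsOH)) ≈ -2.8
NCO⁻: pKₐ(HOCN) ≈ 3.5
p-O₂N–C₆H₄–O⁻: pKₐ(p-nitrophenol) ≈ 7.2
RS⁻: pKₐ(RSH (a thiol)) ≈ 10.5

OTs⁻ > NCO⁻ > p-O₂N–C₆H₄–O⁻ > RS⁻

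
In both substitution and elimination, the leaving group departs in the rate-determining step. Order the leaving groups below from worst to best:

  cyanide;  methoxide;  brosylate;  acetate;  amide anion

amide anion < methoxide < cyanide < acetate < brosylate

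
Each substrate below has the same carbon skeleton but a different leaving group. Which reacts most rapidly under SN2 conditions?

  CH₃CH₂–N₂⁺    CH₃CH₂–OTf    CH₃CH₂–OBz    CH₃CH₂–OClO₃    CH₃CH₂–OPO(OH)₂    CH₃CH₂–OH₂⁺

CH₃CH₂–N₂⁺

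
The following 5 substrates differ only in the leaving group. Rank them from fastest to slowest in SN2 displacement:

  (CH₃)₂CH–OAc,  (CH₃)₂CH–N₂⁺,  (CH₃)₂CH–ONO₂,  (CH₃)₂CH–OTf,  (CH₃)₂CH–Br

(CH₃)₂CH–N₂⁺ > (CH₃)₂CH–OTf > (CH₃)₂CH–Br > (CH₃)₂CH–ONO₂ > (CH₃)₂CH–OAc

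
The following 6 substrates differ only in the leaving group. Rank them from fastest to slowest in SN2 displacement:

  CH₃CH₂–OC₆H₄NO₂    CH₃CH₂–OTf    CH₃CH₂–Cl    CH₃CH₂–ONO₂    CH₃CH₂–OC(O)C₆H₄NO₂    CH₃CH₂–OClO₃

CH₃CH₂–OTf > CH₃CH₂–OClO₃ > CH₃CH₂–Cl > CH₃CH₂–ONO₂ > CH₃CH₂–OC(O)C₆H₄NO₂ > CH₃CH₂–OC₆H₄NO₂

Same R in every case — rank the leaving groups.
Rank by basicity of the departing species: weakest base leaves most easily.
CH₃CH₂–OTf loses OTf⁻: pKₐ(CF₃SO₃H (triflic acid)) ≈ -14
CH₃CH₂–OClO₃ loses ClO₄⁻: pKₐ(HClO₄) ≈ -10
CH₃CH₂–Cl loses Cl⁻: pKₐ(HCl) ≈ -7
CH₃CH₂–ONO₂ loses NO₃⁻: pKₐ(HNO₃) ≈ -1.3
CH₃CH₂–OC(O)C₆H₄NO₂ loses p-O₂N–C₆H₄–COO⁻: pKₐ(p-nitrobenzoic acid) ≈ 3.4
CH₃CH₂–OC₆H₄NO₂ loses p-O₂N–C₆H₄–O⁻: pKₐ(p-nitrophenol) ≈ 7.2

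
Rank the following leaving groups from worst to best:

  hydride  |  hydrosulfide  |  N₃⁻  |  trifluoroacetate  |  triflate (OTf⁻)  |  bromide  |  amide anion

amide anion < hydride < hydrosulfide < N₃⁻ < trifluoroacetate < bromide < triflate (OTf⁻)

The more stable X⁻ (or X) is on its own — i.e. the weaker a base it is — the better a leaving group it makes.
triflate (OTf⁻): pKₐ(CF₃SO₃H (triflic acid)) ≈ -14
bromide: pKₐ(HBr) ≈ -9
trifluoroacetate: pKₐ(CF₃COOH) ≈ 0.2
N₃⁻: pKₐ(HN₃) ≈ 4.7
hydrosulfide: pKₐ(H₂S) ≈ 7 — larger and more polarisable than the oxygen analogue
hydride: pKₐ(H₂) ≈ 36 — extremely strong base; leaves only in special hydride-transfer contexts
amide anion: pKₐ(NH₃) ≈ 38
Reversing gives the worst-to-best order requested.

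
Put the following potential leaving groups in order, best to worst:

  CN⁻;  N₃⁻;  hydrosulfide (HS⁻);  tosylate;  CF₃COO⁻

tosylate > CF₃COO⁻ > N₃⁻ > hydrosulfide (HS⁻) > CN⁻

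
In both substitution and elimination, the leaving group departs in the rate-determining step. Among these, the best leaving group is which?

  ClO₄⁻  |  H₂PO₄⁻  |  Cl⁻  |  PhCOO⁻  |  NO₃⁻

ClO₄⁻

ClO₄⁻: pKₐ(HClO₄) ≈ -10
Cl⁻: pKₐ(HCl) ≈ -7
NO₃⁻: pKₐ(HNO₃) ≈ -1.3
H₂PO₄⁻: pKₐ(H₃PO₄) ≈ 2.1
PhCOO⁻: pKₐ(C₆H₅COOH) ≈ 4.2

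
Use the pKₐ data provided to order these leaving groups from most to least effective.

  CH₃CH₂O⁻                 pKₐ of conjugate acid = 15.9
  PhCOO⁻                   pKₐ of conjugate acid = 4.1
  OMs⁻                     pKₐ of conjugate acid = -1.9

OMs⁻ > PhCOO⁻ > CH₃CH₂O⁻

Lower conjugate-acid pKₐ ⇒ weaker base ⇒ better leaving group.
Sorting by the given values: OMs⁻ (-1.9), PhCOO⁻ (4.1), CH₃CH₂O⁻ (15.9).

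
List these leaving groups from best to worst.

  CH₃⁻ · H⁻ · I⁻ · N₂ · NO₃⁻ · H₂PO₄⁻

Rank by basicity of the departing species: weakest base leaves most easily.
N₂: no meaningful conjugate acid; N₂ departs as an exceptionally stable neutral molecule
I⁻: pKₐ(HI) ≈ -10
NO₃⁻: pKₐ(HNO₃) ≈ -1.3
H₂PO₄⁻: pKₐ(H₃PO₄) ≈ 2.1
H⁻: pKₐ(H₂) ≈ 36
CH₃⁻: pKₐ(CH₄) ≈ 48

N₂ > I⁻ > NO₃⁻ > H₂PO₄⁻ > H⁻ > CH₃⁻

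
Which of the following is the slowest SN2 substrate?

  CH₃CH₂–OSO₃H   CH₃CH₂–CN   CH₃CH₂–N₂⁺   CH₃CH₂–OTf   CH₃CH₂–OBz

With the same alkyl group throughout, only the leaving group differentiates the rates.
A good leaving group is a weak base: the lower the pKₐ of its conjugate acid, the more readily it departs.
CH₃CH₂–N₂⁺ loses N₂: no meaningful conjugate acid; N₂ departs as an exceptionally stable neutral molecule
CH₃CH₂–OTf loses OTf⁻: pKₐ(CF₃SO₃H (triflic acid)) ≈ -14
CH₃CH₂–OSO₃H loses HSO₄⁻: pKₐ(H₂SO₄) ≈ -3
CH₃CH₂–OBz loses PhCOO⁻: pKₐ(C₆H₅COOH) ≈ 4.2
CH₃CH₂–CN loses CN⁻: pKₐ(HCN) ≈ 9.2

CH₃CH₂–CN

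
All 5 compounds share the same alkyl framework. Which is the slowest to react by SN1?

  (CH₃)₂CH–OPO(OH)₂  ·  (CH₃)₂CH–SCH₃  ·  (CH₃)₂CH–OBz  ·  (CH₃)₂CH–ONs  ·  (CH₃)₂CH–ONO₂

(CH₃)₂CH–SCH₃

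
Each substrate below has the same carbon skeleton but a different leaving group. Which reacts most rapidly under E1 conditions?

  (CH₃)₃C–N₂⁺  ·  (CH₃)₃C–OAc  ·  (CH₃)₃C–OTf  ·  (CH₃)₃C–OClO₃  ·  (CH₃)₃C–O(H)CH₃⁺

(CH₃)₃C–N₂⁺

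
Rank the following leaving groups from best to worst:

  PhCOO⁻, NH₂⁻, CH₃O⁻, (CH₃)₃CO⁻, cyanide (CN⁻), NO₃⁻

NO₃⁻ > PhCOO⁻ > cyanide (CN⁻) > CH₃O⁻ > (CH₃)₃CO⁻ > NH₂⁻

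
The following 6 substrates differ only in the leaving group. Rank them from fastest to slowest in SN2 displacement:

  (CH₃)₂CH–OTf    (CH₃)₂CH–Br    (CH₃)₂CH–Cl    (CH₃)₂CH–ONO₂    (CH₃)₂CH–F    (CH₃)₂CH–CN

The skeletons are identical, so relative rate is governed entirely by leaving-group ability.
A good leaving group is a weak base: the lower the pKₐ of its conjugate acid, the more readily it departs.
(CH₃)₂CH–OTf loses OTf⁻: pKₐ(CF₃SO₃H (triflic acid)) ≈ -14
(CH₃)₂CH–Br loses Br⁻: pKₐ(HBr) ≈ -9
(CH₃)₂CH–Cl loses Cl⁻: pKₐ(HCl) ≈ -7
(CH₃)₂CH–ONO₂ loses NO₃⁻: pKₐ(HNO₃) ≈ -1.3
(CH₃)₂CH–F loses F⁻: pKₐ(HF) ≈ 3.2
(CH₃)₂CH–CN loses CN⁻: pKₐ(HCN) ≈ 9.2

(CH₃)₂CH–OTf > (CH₃)₂CH–Br > (CH₃)₂CH–Cl > (CH₃)₂CH–ONO₂ > (CH₃)₂CH–F > (CH₃)₂CH–CN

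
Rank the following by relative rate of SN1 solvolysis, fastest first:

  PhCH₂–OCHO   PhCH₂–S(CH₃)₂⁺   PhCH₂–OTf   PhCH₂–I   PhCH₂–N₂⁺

The skeletons are identical, so relative rate is governed entirely by leaving-group ability.
Rank by basicity of the departing species: weakest base leaves most easily.
PhCH₂–N₂⁺ loses N₂: no meaningful conjugate acid; N₂ departs as an exceptionally stable neutral molecule
PhCH₂–OTf loses OTf⁻: pKₐ(CF₃SO₃H (triflic acid)) ≈ -14
PhCH₂–I loses I⁻: pKₐ(HI) ≈ -10
PhCH₂–S(CH₃)₂⁺ loses SR'₂: pKₐ(R'₂SH⁺) ≈ -7
PhCH₂–OCHO loses HCOO⁻: pKₐ(HCOOH) ≈ 3.8

PhCH₂–N₂⁺ > PhCH₂–OTf > PhCH₂–I > PhCH₂–S(CH₃)₂⁺ > PhCH₂–OCHO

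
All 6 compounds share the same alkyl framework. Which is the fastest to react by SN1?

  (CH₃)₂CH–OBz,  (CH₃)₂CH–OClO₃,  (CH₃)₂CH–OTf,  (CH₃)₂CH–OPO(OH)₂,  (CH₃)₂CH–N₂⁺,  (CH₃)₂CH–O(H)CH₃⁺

(CH₃)₂CH–N₂⁺

The skeletons are identical, so relative rate is governed entirely by leaving-group ability.
Rank by basicity of the departing species: weakest base leaves most easily.
(CH₃)₂CH–N₂⁺ loses N₂: no meaningful conjugate acid; N₂ departs as an exceptionally stable neutral molecule
(CH₃)₂CH–OTf loses OTf⁻: pKₐ(CF₃SO₃H (triflic acid)) ≈ -14
(CH₃)₂CH–OClO₃ loses ClO₄⁻: pKₐ(HClO₄) ≈ -10
(CH₃)₂CH–O(H)CH₃⁺ loses R'OH: pKₐ(R'OH₂⁺) ≈ -2.4
(CH₃)₂CH–OPO(OH)₂ loses H₂PO₄⁻: pKₐ(H₃PO₄) ≈ 2.1
(CH₃)₂CH–OBz loses PhCOO⁻: pKₐ(C₆H₅COOH) ≈ 4.2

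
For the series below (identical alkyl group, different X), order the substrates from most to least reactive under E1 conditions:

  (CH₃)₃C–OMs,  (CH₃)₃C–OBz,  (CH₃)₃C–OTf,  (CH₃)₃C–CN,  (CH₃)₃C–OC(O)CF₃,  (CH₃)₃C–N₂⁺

With the same alkyl group throughout, only the leaving group differentiates the rates.
Rank by basicity of the departing species: weakest base leaves most easily.
(CH₃)₃C–N₂⁺ loses N₂: no meaningful conjugate acid; N₂ departs as an exceptionally stable neutral molecule
(CH₃)₃C–OTf loses OTf⁻: pKₐ(CF₃SO₃H (triflic acid)) ≈ -14
(CH₃)₃C–OMs loses OMs⁻: pKₐ(CH₃SO₃H (MsOH)) ≈ -1.9
(CH₃)₃C–OC(O)CF₃ loses CF₃COO⁻: pKₐ(CF₃COOH) ≈ 0.2
(CH₃)₃C–OBz loses PhCOO⁻: pKₐ(C₆H₅COOH) ≈ 4.2
(CH₃)₃C–CN loses CN⁻: pKₐ(HCN) ≈ 9.2

(CH₃)₃C–N₂⁺ > (CH₃)₃C–OTf > (CH₃)₃C–OMs > (CH₃)₃C–OC(O)CF₃ > (CH₃)₃C–OBz > (CH₃)₃C–CN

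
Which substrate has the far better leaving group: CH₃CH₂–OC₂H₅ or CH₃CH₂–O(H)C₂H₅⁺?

CH₃CH₂–O(H)C₂H₅⁺

From CH₃CH₂–OC₂H₅ the departing group would be CH₃CH₂O⁻ (pKₐ(CH₃CH₂OH) ≈ 16). Strong base; alkoxides do not leave unassisted.
From CH₃CH₂–O(H)C₂H₅⁺ the leaving group is R'OH (pKₐ(R'OH₂⁺) ≈ -2.4). Neutral; leaves from a protonated ether (an oxonium ion, R–O(H)R'⁺).
(In practice CH₃CH₂–O(H)C₂H₅⁺ is made from CH₃CH₂–OC₂H₅ by protonation with concentrated HBr, allowing neutral ethanol, rather than ethoxide, to depart.)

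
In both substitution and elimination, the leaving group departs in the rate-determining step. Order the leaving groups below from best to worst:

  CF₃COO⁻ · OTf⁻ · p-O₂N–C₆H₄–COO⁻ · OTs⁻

Rank by basicity of the departing species: weakest base leaves most easily.
OTf⁻: pKₐ(CF₃SO₃H (triflic acid)) ≈ -14
OTs⁻: pKₐ(p-CH₃C₆H₄SO₃H (TsOH)) ≈ -2.8
CF₃COO⁻: pKₐ(CF₃COOH) ≈ 0.2
p-O₂N–C₆H₄–COO⁻: pKₐ(p-nitrobenzoic acid) ≈ 3.4

OTf⁻ > OTs⁻ > CF₃COO⁻ > p-O₂N–C₆H₄–COO⁻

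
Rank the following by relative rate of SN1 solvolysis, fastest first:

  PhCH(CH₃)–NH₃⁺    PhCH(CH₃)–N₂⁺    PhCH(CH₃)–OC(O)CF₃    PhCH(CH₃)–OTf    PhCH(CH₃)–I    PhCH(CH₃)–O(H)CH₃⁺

PhCH(CH₃)–N₂⁺ > PhCH(CH₃)–OTf > PhCH(CH₃)–I > PhCH(CH₃)–O(H)CH₃⁺ > PhCH(CH₃)–OC(O)CF₃ > PhCH(CH₃)–NH₃⁺

The skeletons are identical, so relative rate is governed entirely by leaving-group ability.
A good leaving group is a weak base: the lower the pKₐ of its conjugate acid, the more readily it departs.
PhCH(CH₃)–N₂⁺ loses N₂: no meaningful conjugate acid; N₂ departs as an exceptionally stable neutral molecule
PhCH(CH₃)–OTf loses OTf⁻: pKₐ(CF₃SO₃H (triflic acid)) ≈ -14
PhCH(CH₃)–I loses I⁻: pKₐ(HI) ≈ -10
PhCH(CH₃)–O(H)CH₃⁺ loses R'OH: pKₐ(R'OH₂⁺) ≈ -2.4
PhCH(CH₃)–OC(O)CF₃ loses CF₃COO⁻: pKₐ(CF₃COOH) ≈ 0.2
PhCH(CH₃)–NH₃⁺ loses NH₃: pKₐ(NH₄⁺) ≈ 9.2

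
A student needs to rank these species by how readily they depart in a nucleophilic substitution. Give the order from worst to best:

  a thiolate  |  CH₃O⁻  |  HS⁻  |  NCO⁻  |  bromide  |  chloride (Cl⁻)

CH₃O⁻ < a thiolate < HS⁻ < NCO⁻ < chloride (Cl⁻) < bromide

The more stable X⁻ (or X) is on its own — i.e. the weaker a base it is — the better a leaving group it makes.
bromide: pKₐ(HBr) ≈ -9
chloride (Cl⁻): pKₐ(HCl) ≈ -7
NCO⁻: pKₐ(HOCN) ≈ 3.5
HS⁻: pKₐ(H₂S) ≈ 7
a thiolate: pKₐ(RSH (a thiol)) ≈ 10.5
CH₃O⁻: pKₐ(CH₃OH) ≈ 15.5
The question asks for worst first, so the sequence is read in increasing leaving-group ability.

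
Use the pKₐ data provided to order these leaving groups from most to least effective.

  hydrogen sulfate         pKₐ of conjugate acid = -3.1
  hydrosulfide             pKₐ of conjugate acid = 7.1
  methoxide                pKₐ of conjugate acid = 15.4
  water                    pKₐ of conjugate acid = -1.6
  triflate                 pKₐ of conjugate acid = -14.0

Lower conjugate-acid pKₐ ⇒ weaker base ⇒ better leaving group.
Sorting by the given values: triflate (-14.0), hydrogen sulfate (-3.1), water (-1.6), hydrosulfide (7.1), methoxide (15.4).

triflate > hydrogen sulfate > water > hydrosulfide > methoxide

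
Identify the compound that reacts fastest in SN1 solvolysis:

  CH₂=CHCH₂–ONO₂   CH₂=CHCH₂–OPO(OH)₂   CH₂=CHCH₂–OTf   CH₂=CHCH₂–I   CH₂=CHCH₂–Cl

CH₂=CHCH₂–OTf

Identical carbon frameworks mean the comparison reduces to leaving-group quality.
The more stable X⁻ (or X) is on its own — i.e. the weaker a base it is — the better a leaving group it makes.
CH₂=CHCH₂–OTf loses OTf⁻: pKₐ(CF₃SO₃H (triflic acid)) ≈ -14
CH₂=CHCH₂–I loses I⁻: pKₐ(HI) ≈ -10
CH₂=CHCH₂–Cl loses Cl⁻: pKₐ(HCl) ≈ -7
CH₂=CHCH₂–ONO₂ loses NO₃⁻: pKₐ(HNO₃) ≈ -1.3
CH₂=CHCH₂–OPO(OH)₂ loses H₂PO₄⁻: pKₐ(H₃PO₄) ≈ 2.1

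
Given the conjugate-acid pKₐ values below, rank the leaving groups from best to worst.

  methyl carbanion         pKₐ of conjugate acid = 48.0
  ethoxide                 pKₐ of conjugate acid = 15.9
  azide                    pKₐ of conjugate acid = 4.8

azide > ethoxide > methyl carbanion

Lower conjugate-acid pKₐ ⇒ weaker base ⇒ better leaving group.
Sorting by the given values: azide (4.8), ethoxide (15.9), methyl carbanion (48.0).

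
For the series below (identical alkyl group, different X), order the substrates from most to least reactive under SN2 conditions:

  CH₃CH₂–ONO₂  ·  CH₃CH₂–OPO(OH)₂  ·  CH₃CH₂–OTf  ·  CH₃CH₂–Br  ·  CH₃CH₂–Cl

Identical carbon frameworks mean the comparison reduces to leaving-group quality.
The more stable X⁻ (or X) is on its own — i.e. the weaker a base it is — the better a leaving group it makes.
CH₃CH₂–OTf loses OTf⁻: pKₐ(CF₃SO₃H (triflic acid)) ≈ -14
CH₃CH₂–Br loses Br⁻: pKₐ(HBr) ≈ -9
CH₃CH₂–Cl loses Cl⁻: pKₐ(HCl) ≈ -7
CH₃CH₂–ONO₂ loses NO₃⁻: pKₐ(HNO₃) ≈ -1.3
CH₃CH₂–OPO(OH)₂ loses H₂PO₄⁻: pKₐ(H₃PO₄) ≈ 2.1

CH₃CH₂–OTf > CH₃CH₂–Br > CH₃CH₂–Cl > CH₃CH₂–ONO₂ > CH₃CH₂–OPO(OH)₂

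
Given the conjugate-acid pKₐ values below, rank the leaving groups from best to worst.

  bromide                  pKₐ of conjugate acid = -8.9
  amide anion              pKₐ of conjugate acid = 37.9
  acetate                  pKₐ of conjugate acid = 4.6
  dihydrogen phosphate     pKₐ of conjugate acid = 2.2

Lower conjugate-acid pKₐ ⇒ weaker base ⇒ better leaving group.
Sorting by the given values: bromide (-8.9), dihydrogen phosphate (2.2), acetate (4.6), amide anion (37.9).

bromide > dihydrogen phosphate > acetate > amide anion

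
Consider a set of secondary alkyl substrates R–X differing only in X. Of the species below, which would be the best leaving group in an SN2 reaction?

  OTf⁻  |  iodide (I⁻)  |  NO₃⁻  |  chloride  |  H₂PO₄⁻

OTf⁻: pKₐ(CF₃SO₃H (triflic acid)) ≈ -14
iodide (I⁻): pKₐ(HI) ≈ -10
chloride: pKₐ(HCl) ≈ -7
NO₃⁻: pKₐ(HNO₃) ≈ -1.3
H₂PO₄⁻: pKₐ(H₃PO₄) ≈ 2.1

OTf⁻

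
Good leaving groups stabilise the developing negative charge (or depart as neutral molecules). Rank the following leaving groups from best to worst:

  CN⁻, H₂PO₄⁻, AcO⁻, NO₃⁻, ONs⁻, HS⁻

ONs⁻ > NO₃⁻ > H₂PO₄⁻ > AcO⁻ > HS⁻ > CN⁻

Leaving-group ability tracks the stability of the departed species; conjugate-acid pKₐ is the usual yardstick (lower pKₐ → better LG).
ONs⁻: pKₐ(p-O₂NC₆H₄SO₃H) ≈ -3.5
NO₃⁻: pKₐ(HNO₃) ≈ -1.3
H₂PO₄⁻: pKₐ(H₃PO₄) ≈ 2.1
AcO⁻: pKₐ(CH₃COOH) ≈ 4.8
HS⁻: pKₐ(H₂S) ≈ 7
CN⁻: pKₐ(HCN) ≈ 9.2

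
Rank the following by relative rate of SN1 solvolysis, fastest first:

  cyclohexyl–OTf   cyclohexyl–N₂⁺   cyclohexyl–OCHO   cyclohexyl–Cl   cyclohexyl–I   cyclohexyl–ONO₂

Same R in every case — rank the leaving groups.
A good leaving group is a weak base: the lower the pKₐ of its conjugate acid, the more readily it departs.
cyclohexyl–N₂⁺ loses N₂: no meaningful conjugate acid; N₂ departs as an exceptionally stable neutral molecule
cyclohexyl–OTf loses OTf⁻: pKₐ(CF₃SO₃H (triflic acid)) ≈ -14
cyclohexyl–I loses I⁻: pKₐ(HI) ≈ -10
cyclohexyl–Cl loses Cl⁻: pKₐ(HCl) ≈ -7
cyclohexyl–ONO₂ loses NO₃⁻: pKₐ(HNO₃) ≈ -1.3
cyclohexyl–OCHO loses HCOO⁻: pKₐ(HCOOH) ≈ 3.8

cyclohexyl–N₂⁺ > cyclohexyl–OTf > cyclohexyl–I > cyclohexyl–Cl > cyclohexyl–ONO₂ > cyclohexyl–OCHO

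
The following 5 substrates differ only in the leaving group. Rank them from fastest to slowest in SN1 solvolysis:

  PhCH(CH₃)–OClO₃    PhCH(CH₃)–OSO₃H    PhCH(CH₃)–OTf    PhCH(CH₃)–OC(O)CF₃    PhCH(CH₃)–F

PhCH(CH₃)–OTf > PhCH(CH₃)–OClO₃ > PhCH(CH₃)–OSO₃H > PhCH(CH₃)–OC(O)CF₃ > PhCH(CH₃)–F

Same R in every case — rank the leaving groups.
The more stable X⁻ (or X) is on its own — i.e. the weaker a base it is — the better a leaving group it makes.
PhCH(CH₃)–OTf loses OTf⁻: pKₐ(CF₃SO₃H (triflic acid)) ≈ -14
PhCH(CH₃)–OClO₃ loses ClO₄⁻: pKₐ(HClO₄) ≈ -10
PhCH(CH₃)–OSO₃H loses HSO₄⁻: pKₐ(H₂SO₄) ≈ -3
PhCH(CH₃)–OC(O)CF₃ loses CF₃COO⁻: pKₐ(CF₃COOH) ≈ 0.2
PhCH(CH₃)–F loses F⁻: pKₐ(HF) ≈ 3.2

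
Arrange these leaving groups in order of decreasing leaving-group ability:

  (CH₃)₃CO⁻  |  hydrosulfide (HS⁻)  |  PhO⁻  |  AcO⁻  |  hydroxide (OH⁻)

AcO⁻ > hydrosulfide (HS⁻) > PhO⁻ > hydroxide (OH⁻) > (CH₃)₃CO⁻

AcO⁻: pKₐ(CH₃COOH) ≈ 4.8 — resonance-stabilised but still a weak base
hydrosulfide (HS⁻): pKₐ(H₂S) ≈ 7
PhO⁻: pKₐ(C₆H₅OH (phenol)) ≈ 10 — resonance into the ring helps, but still a poor LG
hydroxide (OH⁻): pKₐ(H₂O) ≈ 15.7 — strong base; essentially never leaves without prior activation
(CH₃)₃CO⁻: pKₐ(t-BuOH) ≈ 18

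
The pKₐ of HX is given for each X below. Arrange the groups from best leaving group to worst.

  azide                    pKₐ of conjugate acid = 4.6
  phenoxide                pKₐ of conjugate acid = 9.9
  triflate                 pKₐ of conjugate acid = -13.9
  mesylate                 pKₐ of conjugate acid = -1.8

triflate > mesylate > azide > phenoxide

Lower conjugate-acid pKₐ ⇒ weaker base ⇒ better leaving group.
Sorting by the given values: triflate (-13.9), mesylate (-1.8), azide (4.6), phenoxide (9.9).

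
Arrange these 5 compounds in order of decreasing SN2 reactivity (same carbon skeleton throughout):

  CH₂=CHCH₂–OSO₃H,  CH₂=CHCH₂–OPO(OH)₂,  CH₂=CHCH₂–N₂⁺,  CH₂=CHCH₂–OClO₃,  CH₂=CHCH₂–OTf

Identical carbon frameworks mean the comparison reduces to leaving-group quality.
Leaving-group ability tracks the stability of the departed species; conjugate-acid pKₐ is the usual yardstick (lower pKₐ → better LG).
CH₂=CHCH₂–N₂⁺ loses N₂: no meaningful conjugate acid; N₂ departs as an exceptionally stable neutral molecule
CH₂=CHCH₂–OTf loses OTf⁻: pKₐ(CF₃SO₃H (triflic acid)) ≈ -14
CH₂=CHCH₂–OClO₃ loses ClO₄⁻: pKₐ(HClO₄) ≈ -10
CH₂=CHCH₂–OSO₃H loses HSO₄⁻: pKₐ(H₂SO₄) ≈ -3
CH₂=CHCH₂–OPO(OH)₂ loses H₂PO₄⁻: pKₐ(H₃PO₄) ≈ 2.1

CH₂=CHCH₂–N₂⁺ > CH₂=CHCH₂–OTf > CH₂=CHCH₂–OClO₃ > CH₂=CHCH₂–OSO₃H > CH₂=CHCH₂–OPO(OH)₂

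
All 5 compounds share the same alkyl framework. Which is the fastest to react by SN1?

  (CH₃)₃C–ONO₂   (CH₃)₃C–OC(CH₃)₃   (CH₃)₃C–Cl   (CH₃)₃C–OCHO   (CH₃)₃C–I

The skeletons are identical, so relative rate is governed entirely by leaving-group ability.
Rank by basicity of the departing species: weakest base leaves most easily.
(CH₃)₃C–I loses I⁻: pKₐ(HI) ≈ -10
(CH₃)₃C–Cl loses Cl⁻: pKₐ(HCl) ≈ -7
(CH₃)₃C–ONO₂ loses NO₃⁻: pKₐ(HNO₃) ≈ -1.3
(CH₃)₃C–OCHO loses HCOO⁻: pKₐ(HCOOH) ≈ 3.8
(CH₃)₃C–OC(CH₃)₃ loses (CH₃)₃CO⁻: pKₐ(t-BuOH) ≈ 18

(CH₃)₃C–I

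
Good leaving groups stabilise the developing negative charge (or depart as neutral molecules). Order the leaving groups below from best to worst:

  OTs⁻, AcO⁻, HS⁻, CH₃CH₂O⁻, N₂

N₂ > OTs⁻ > AcO⁻ > HS⁻ > CH₃CH₂O⁻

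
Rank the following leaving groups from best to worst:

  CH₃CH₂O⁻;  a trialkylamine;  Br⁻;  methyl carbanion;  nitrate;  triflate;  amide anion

Rank by basicity of the departing species: weakest base leaves most easily.
triflate: pKₐ(CF₃SO₃H (triflic acid)) ≈ -14 — charge spread over three oxygens and a CF₃ group; the premier leaving group in synthesis
Br⁻: pKₐ(HBr) ≈ -9 — weak base; good leaving group
nitrate: pKₐ(HNO₃) ≈ -1.3 — resonance-delocalised over three oxygens
a trialkylamine: pKₐ(R'₃NH⁺) ≈ 10.7
CH₃CH₂O⁻: pKₐ(CH₃CH₂OH) ≈ 16
amide anion: pKₐ(NH₃) ≈ 38
methyl carbanion: pKₐ(CH₄) ≈ 48 — unstabilised carbanion; the worst conceivable leaving group

triflate > Br⁻ > nitrate > a trialkylamine > CH₃CH₂O⁻ > amide anion > methyl carbanion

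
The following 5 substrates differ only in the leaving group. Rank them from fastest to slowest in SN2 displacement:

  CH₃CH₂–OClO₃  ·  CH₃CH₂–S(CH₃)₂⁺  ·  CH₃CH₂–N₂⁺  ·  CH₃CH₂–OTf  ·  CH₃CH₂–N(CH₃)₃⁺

CH₃CH₂–N₂⁺ > CH₃CH₂–OTf > CH₃CH₂–OClO₃ > CH₃CH₂–S(CH₃)₂⁺ > CH₃CH₂–N(CH₃)₃⁺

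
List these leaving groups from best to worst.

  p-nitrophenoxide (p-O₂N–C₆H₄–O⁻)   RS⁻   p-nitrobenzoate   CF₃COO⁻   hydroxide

CF₃COO⁻ > p-nitrobenzoate > p-nitrophenoxide (p-O₂N–C₆H₄–O⁻) > RS⁻ > hydroxide

Leaving-group ability tracks the stability of the departed species; conjugate-acid pKₐ is the usual yardstick (lower pKₐ → better LG).
CF₃COO⁻: pKₐ(CF₃COOH) ≈ 0.2
p-nitrobenzoate: pKₐ(p-nitrobenzoic acid) ≈ 3.4
p-nitrophenoxide (p-O₂N–C₆H₄–O⁻): pKₐ(p-nitrophenol) ≈ 7.2
RS⁻: pKₐ(RSH (a thiol)) ≈ 10.5
hydroxide: pKₐ(H₂O) ≈ 15.7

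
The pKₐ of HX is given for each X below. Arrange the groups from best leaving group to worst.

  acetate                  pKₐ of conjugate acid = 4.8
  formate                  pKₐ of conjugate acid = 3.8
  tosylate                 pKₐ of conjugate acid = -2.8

Lower conjugate-acid pKₐ ⇒ weaker base ⇒ better leaving group.
Sorting by the given values: tosylate (-2.8), formate (3.8), acetate (4.8).

tosylate > formate > acetate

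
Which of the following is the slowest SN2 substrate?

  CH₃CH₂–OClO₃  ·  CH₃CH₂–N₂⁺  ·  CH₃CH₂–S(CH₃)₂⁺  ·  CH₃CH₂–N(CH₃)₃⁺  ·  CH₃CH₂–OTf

Identical carbon frameworks mean the comparison reduces to leaving-group quality.
A good leaving group is a weak base: the lower the pKₐ of its conjugate acid, the more readily it departs.
CH₃CH₂–N₂⁺ loses N₂: no meaningful conjugate acid; N₂ departs as an exceptionally stable neutral molecule
CH₃CH₂–OTf loses OTf⁻: pKₐ(CF₃SO₃H (triflic acid)) ≈ -14
CH₃CH₂–OClO₃ loses ClO₄⁻: pKₐ(HClO₄) ≈ -10
CH₃CH₂–S(CH₃)₂⁺ loses SR'₂: pKₐ(R'₂SH⁺) ≈ -7
CH₃CH₂–N(CH₃)₃⁺ loses NR'₃: pKₐ(R'₃NH⁺) ≈ 10.7

CH₃CH₂–N(CH₃)₃⁺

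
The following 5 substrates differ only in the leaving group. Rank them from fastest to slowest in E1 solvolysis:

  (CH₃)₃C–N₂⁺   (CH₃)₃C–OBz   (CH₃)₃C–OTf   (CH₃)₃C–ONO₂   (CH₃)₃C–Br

With the same alkyl group throughout, only the leaving group differentiates the rates.
The more stable X⁻ (or X) is on its own — i.e. the weaker a base it is — the better a leaving group it makes.
(CH₃)₃C–N₂⁺ loses N₂: no meaningful conjugate acid; N₂ departs as an exceptionally stable neutral molecule
(CH₃)₃C–OTf loses OTf⁻: pKₐ(CF₃SO₃H (triflic acid)) ≈ -14
(CH₃)₃C–Br loses Br⁻: pKₐ(HBr) ≈ -9
(CH₃)₃C–ONO₂ loses NO₃⁻: pKₐ(HNO₃) ≈ -1.3
(CH₃)₃C–OBz loses PhCOO⁻: pKₐ(C₆H₅COOH) ≈ 4.2

(CH₃)₃C–N₂⁺ > (CH₃)₃C–OTf > (CH₃)₃C–Br > (CH₃)₃C–ONO₂ > (CH₃)₃C–OBz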